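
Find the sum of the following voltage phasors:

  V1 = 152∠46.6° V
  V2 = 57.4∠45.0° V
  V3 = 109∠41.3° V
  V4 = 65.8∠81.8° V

Step 1 — Convert each phasor to rectangular form:
  V1 = 152·(cos(46.6°) + j·sin(46.6°)) = 104.4 + j110.4 V
  V2 = 57.4·(cos(45.0°) + j·sin(45.0°)) = 40.59 + j40.59 V
  V3 = 109·(cos(41.3°) + j·sin(41.3°)) = 81.89 + j71.94 V
  V4 = 65.8·(cos(81.8°) + j·sin(81.8°)) = 9.385 + j65.13 V
Step 2 — Sum components: V_total = 236.3 + j288.1 V.
Step 3 — Convert to polar: |V_total| = 372.6 V, ∠V_total = 50.6°.

V_total = 372.6∠50.6° V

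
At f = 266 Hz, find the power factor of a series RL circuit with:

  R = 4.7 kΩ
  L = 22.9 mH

Step 1 — Angular frequency: ω = 2π·f = 2π·266 = 1671 rad/s.
Step 2 — Component impedances:
  R: Z = R = 4700 Ω
  L: Z = jωL = j·1671·0.0229 = 0 + j38.27 Ω
Step 3 — Series combination: Z_total = R + L = 4700 + j38.27 Ω = 4700∠0.5° Ω.
Step 4 — Power factor: PF = cos(φ) = Re(Z)/|Z| = 4700/4700 = 1.
Step 5 — Type: Im(Z) = 38.27 ⇒ lagging (phase φ = 0.5°).

PF = 1 (lagging, φ = 0.5°)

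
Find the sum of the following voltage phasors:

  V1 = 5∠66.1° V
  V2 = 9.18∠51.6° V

Step 1 — Convert each phasor to rectangular form:
  V1 = 5·(cos(66.1°) + j·sin(66.1°)) = 2.026 + j4.571 V
  V2 = 9.18·(cos(51.6°) + j·sin(51.6°)) = 5.702 + j7.194 V
Step 2 — Sum components: V_total = 7.728 + j11.77 V.
Step 3 — Convert to polar: |V_total| = 14.08 V, ∠V_total = 56.7°.

V_total = 14.08∠56.7° V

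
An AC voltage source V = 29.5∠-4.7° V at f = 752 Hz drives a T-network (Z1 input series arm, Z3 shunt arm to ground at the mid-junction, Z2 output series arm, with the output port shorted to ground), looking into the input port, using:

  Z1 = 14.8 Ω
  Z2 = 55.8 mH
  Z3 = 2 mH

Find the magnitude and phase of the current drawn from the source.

Step 1 — Angular frequency: ω = 2π·f = 2π·752 = 4725 rad/s.
Step 2 — Component impedances:
  Z1: Z = R = 14.8 Ω
  Z2: Z = jωL = j·4725·0.0558 = 0 + j263.7 Ω
  Z3: Z = jωL = j·4725·0.002 = 0 + j9.45 Ω
Step 3 — With the output port shorted to ground, the output series arm Z2 runs from the junction to ground; the shunt arm Z3 also runs from the junction to ground. They appear in parallel: Z3 || Z2 = 0 + j9.123 Ω.
Step 4 — Series with input arm Z1: Z_in = Z1 + (Z3 || Z2) = 14.8 + j9.123 Ω = 17.39∠31.7° Ω.
Step 5 — Source phasor: V = 29.5∠-4.7° V = 29.4 - j2.417 V.
Step 6 — Ohm's law: I = V / Z_total = (29.4 - j2.417) / (14.8 + j9.123) = 1.367 - j1.006 A.
Step 7 — Convert to polar: |I| = 1.697 A, ∠I = -36.4°.

I = 1.697∠-36.4° A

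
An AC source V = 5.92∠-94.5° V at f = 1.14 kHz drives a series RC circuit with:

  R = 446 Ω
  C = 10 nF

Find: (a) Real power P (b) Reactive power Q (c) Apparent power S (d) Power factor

Step 1 — Angular frequency: ω = 2π·f = 2π·1140 = 7163 rad/s.
Step 2 — Component impedances:
  R: Z = R = 446 Ω
  C: Z = 1/(jωC) = -j/(ω·C) = 0 - j1.396e+04 Ω
Step 3 — Series combination: Z_total = R + C = 446 - j1.396e+04 Ω = 1.397e+04∠-88.2° Ω.
Step 4 — Source phasor: V = 5.92∠-94.5° V = -0.4645 - j5.902 V.
Step 5 — Current: I = V / Z = 0.0004212 - j4.673e-05 A = 0.0004238∠-6.3° A.
Step 6 — Complex power: S = V·I* = 8.011e-05 - j0.002508 VA.
Step 7 — Real power: P = Re(S) = 8.011e-05 W.
Step 8 — Reactive power: Q = Im(S) = -0.002508 VAR.
Step 9 — Apparent power: |S| = 0.002509 VA.
Step 10 — Power factor: PF = P/|S| = 0.03193 (leading).

(a) P = 8.011e-05 W  (b) Q = -0.002508 VAR  (c) S = 0.002509 VA  (d) PF = 0.03193 (leading)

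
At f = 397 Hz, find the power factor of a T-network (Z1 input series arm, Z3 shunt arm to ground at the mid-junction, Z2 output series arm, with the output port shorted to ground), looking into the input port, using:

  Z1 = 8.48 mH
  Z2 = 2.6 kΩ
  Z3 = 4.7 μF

Step 1 — Angular frequency: ω = 2π·f = 2π·397 = 2494 rad/s.
Step 2 — Component impedances:
  Z1: Z = jωL = j·2494·0.00848 = 0 + j21.15 Ω
  Z2: Z = R = 2600 Ω
  Z3: Z = 1/(jωC) = -j/(ω·C) = 0 - j85.3 Ω
Step 3 — With the output port shorted to ground, the output series arm Z2 runs from the junction to ground; the shunt arm Z3 also runs from the junction to ground. They appear in parallel: Z3 || Z2 = 2.795 - j85.2 Ω.
Step 4 — Series with input arm Z1: Z_in = Z1 + (Z3 || Z2) = 2.795 - j64.05 Ω = 64.11∠-87.5° Ω.
Step 5 — Power factor: PF = cos(φ) = Re(Z)/|Z| = 2.795/64.11 = 0.0436.
Step 6 — Type: Im(Z) = -64.05 ⇒ leading (phase φ = -87.5°).

PF = 0.0436 (leading, φ = -87.5°)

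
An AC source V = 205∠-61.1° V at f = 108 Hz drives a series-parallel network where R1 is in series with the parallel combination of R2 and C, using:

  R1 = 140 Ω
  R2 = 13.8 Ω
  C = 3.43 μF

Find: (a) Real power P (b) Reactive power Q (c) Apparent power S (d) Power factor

Step 1 — Angular frequency: ω = 2π·f = 2π·108 = 678.6 rad/s.
Step 2 — Component impedances:
  R1: Z = R = 140 Ω
  R2: Z = R = 13.8 Ω
  C: Z = 1/(jωC) = -j/(ω·C) = 0 - j429.6 Ω
Step 3 — Parallel branch: R2 || C = 1/(1/R2 + 1/C) = 13.79 - j0.4428 Ω.
Step 4 — Series with R1: Z_total = R1 + (R2 || C) = 153.8 - j0.4428 Ω = 153.8∠-0.2° Ω.
Step 5 — Source phasor: V = 205∠-61.1° V = 99.07 - j179.5 V.
Step 6 — Current: I = V / Z = 0.6476 - j1.165 A = 1.333∠-60.9° A.
Step 7 — Complex power: S = V·I* = 273.3 - j0.7868 VA.
Step 8 — Real power: P = Re(S) = 273.3 W.
Step 9 — Reactive power: Q = Im(S) = -0.7868 VAR.
Step 10 — Apparent power: |S| = 273.3 VA.
Step 11 — Power factor: PF = P/|S| = 1 (leading).

(a) P = 273.3 W  (b) Q = -0.7868 VAR  (c) S = 273.3 VA  (d) PF = 1 (leading)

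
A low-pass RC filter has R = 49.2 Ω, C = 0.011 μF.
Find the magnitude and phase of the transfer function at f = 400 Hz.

Step 1 — Angular frequency: ω = 2π·400 = 2513 rad/s.
Step 2 — Transfer function: H(jω) = 1/(1 + jωRC).
Step 3 — Denominator: 1 + jωRC = 1 + j·2513·49.2·1.1e-08 = 1 + j0.00136.
Step 4 — H = 1 - j0.00136.
Step 5 — Magnitude: |H| = 1 (-0.0 dB); phase: φ = -0.1°.

|H| = 1 (-0.0 dB), φ = -0.1°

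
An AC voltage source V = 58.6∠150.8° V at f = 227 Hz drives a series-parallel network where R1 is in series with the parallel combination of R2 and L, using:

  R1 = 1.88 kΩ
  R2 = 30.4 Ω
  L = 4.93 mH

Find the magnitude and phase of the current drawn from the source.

Step 1 — Angular frequency: ω = 2π·f = 2π·227 = 1426 rad/s.
Step 2 — Component impedances:
  R1: Z = R = 1880 Ω
  R2: Z = R = 30.4 Ω
  L: Z = jωL = j·1426·0.00493 = 0 + j7.032 Ω
Step 3 — Parallel branch: R2 || L = 1/(1/R2 + 1/L) = 1.544 + j6.674 Ω.
Step 4 — Series with R1: Z_total = R1 + (R2 || L) = 1882 + j6.674 Ω = 1882∠0.2° Ω.
Step 5 — Source phasor: V = 58.6∠150.8° V = -51.15 + j28.59 V.
Step 6 — Ohm's law: I = V / Z_total = (-51.15 + j28.59) / (1882 + j6.674) = -0.02713 + j0.01529 A.
Step 7 — Convert to polar: |I| = 0.03114 A, ∠I = 150.6°.

I = 0.03114∠150.6° A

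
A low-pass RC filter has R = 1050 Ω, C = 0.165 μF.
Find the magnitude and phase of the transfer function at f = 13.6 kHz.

Step 1 — Angular frequency: ω = 2π·1.36e+04 = 8.545e+04 rad/s.
Step 2 — Transfer function: H(jω) = 1/(1 + jωRC).
Step 3 — Denominator: 1 + jωRC = 1 + j·8.545e+04·1050·1.65e-07 = 1 + j14.8.
Step 4 — H = 0.004542 - j0.06724.
Step 5 — Magnitude: |H| = 0.06739 (-23.4 dB); phase: φ = -86.1°.

|H| = 0.06739 (-23.4 dB), φ = -86.1°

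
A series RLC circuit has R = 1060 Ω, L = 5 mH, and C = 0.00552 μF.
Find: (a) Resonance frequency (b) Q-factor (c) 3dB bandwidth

Step 1 — Resonance: ω₀ = 1/√(LC) = 1/√(0.005·5.52e-09) = 1.903e+05 rad/s.
Step 2 — f₀ = ω₀/(2π) = 3.029e+04 Hz.
Step 3 — Series Q: Q = ω₀L/R = 1.903e+05·0.005/1060 = 0.8979.
Step 4 — Bandwidth: Δω = ω₀/Q = 2.12e+05 rad/s; BW = Δω/(2π) = 3.374e+04 Hz.

(a) f₀ = 3.029e+04 Hz  (b) Q = 0.8979  (c) BW = 3.374e+04 Hz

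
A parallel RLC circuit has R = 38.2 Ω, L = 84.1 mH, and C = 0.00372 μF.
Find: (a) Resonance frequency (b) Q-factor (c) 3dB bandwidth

Step 1 — Resonance: ω₀ = 1/√(LC) = 1/√(0.0841·3.72e-09) = 5.654e+04 rad/s.
Step 2 — f₀ = ω₀/(2π) = 8998 Hz.
Step 3 — Parallel Q: Q = R/(ω₀L) = 38.2/(5.654e+04·0.0841) = 0.008034.
Step 4 — Bandwidth: Δω = ω₀/Q = 7.037e+06 rad/s; BW = Δω/(2π) = 1.12e+06 Hz.

(a) f₀ = 8998 Hz  (b) Q = 0.008034  (c) BW = 1.12e+06 Hz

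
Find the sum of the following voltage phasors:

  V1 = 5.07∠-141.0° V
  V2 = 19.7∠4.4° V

Step 1 — Convert each phasor to rectangular form:
  V1 = 5.07·(cos(-141.0°) + j·sin(-141.0°)) = -3.94 - j3.191 V
  V2 = 19.7·(cos(4.4°) + j·sin(4.4°)) = 19.64 + j1.511 V
Step 2 — Sum components: V_total = 15.7 - j1.679 V.
Step 3 — Convert to polar: |V_total| = 15.79 V, ∠V_total = -6.1°.

V_total = 15.79∠-6.1° V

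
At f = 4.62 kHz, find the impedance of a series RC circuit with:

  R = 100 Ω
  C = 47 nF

Step 1 — Angular frequency: ω = 2π·f = 2π·4620 = 2.903e+04 rad/s.
Step 2 — Component impedances:
  R: Z = R = 100 Ω
  C: Z = 1/(jωC) = -j/(ω·C) = 0 - j733 Ω
Step 3 — Series combination: Z_total = R + C = 100 - j733 Ω = 739.8∠-82.2° Ω.

Z = 100 - j733 Ω = 739.8∠-82.2° Ω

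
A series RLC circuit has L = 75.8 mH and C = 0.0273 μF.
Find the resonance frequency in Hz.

Step 1 — Resonance condition Im(Z)=0 gives ω₀ = 1/√(LC).
Step 2 — ω₀ = 1/√(0.0758·2.73e-08) = 2.198e+04 rad/s.
Step 3 — f₀ = ω₀/(2π) = 3499 Hz.

f₀ = 3499 Hz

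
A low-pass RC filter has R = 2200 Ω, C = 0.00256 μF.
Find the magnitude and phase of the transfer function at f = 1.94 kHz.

Step 1 — Angular frequency: ω = 2π·1940 = 1.219e+04 rad/s.
Step 2 — Transfer function: H(jω) = 1/(1 + jωRC).
Step 3 — Denominator: 1 + jωRC = 1 + j·1.219e+04·2200·2.56e-09 = 1 + j0.06865.
Step 4 — H = 0.9953 - j0.06833.
Step 5 — Magnitude: |H| = 0.9977 (-0.0 dB); phase: φ = -3.9°.

|H| = 0.9977 (-0.0 dB), φ = -3.9°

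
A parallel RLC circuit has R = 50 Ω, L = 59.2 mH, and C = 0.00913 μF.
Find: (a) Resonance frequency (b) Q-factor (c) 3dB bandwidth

Step 1 — Resonance: ω₀ = 1/√(LC) = 1/√(0.0592·9.13e-09) = 4.301e+04 rad/s.
Step 2 — f₀ = ω₀/(2π) = 6846 Hz.
Step 3 — Parallel Q: Q = R/(ω₀L) = 50/(4.301e+04·0.0592) = 0.01964.
Step 4 — Bandwidth: Δω = ω₀/Q = 2.191e+06 rad/s; BW = Δω/(2π) = 3.486e+05 Hz.

(a) f₀ = 6846 Hz  (b) Q = 0.01964  (c) BW = 3.486e+05 Hz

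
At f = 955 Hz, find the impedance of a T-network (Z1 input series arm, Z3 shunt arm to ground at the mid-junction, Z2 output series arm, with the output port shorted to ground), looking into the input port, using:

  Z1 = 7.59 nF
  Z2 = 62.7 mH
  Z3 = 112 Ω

Step 1 — Angular frequency: ω = 2π·f = 2π·955 = 6000 rad/s.
Step 2 — Component impedances:
  Z1: Z = 1/(jωC) = -j/(ω·C) = 0 - j2.196e+04 Ω
  Z2: Z = jωL = j·6000·0.0627 = 0 + j376.2 Ω
  Z3: Z = R = 112 Ω
Step 3 — With the output port shorted to ground, the output series arm Z2 runs from the junction to ground; the shunt arm Z3 also runs from the junction to ground. They appear in parallel: Z3 || Z2 = 102.9 + j30.63 Ω.
Step 4 — Series with input arm Z1: Z_in = Z1 + (Z3 || Z2) = 102.9 - j2.193e+04 Ω = 2.193e+04∠-89.7° Ω.

Z = 102.9 - j2.193e+04 Ω = 2.193e+04∠-89.7° Ω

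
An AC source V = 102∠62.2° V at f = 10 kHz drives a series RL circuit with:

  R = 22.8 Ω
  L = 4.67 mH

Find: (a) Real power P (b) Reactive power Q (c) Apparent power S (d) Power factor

Step 1 — Angular frequency: ω = 2π·f = 2π·1e+04 = 6.283e+04 rad/s.
Step 2 — Component impedances:
  R: Z = R = 22.8 Ω
  L: Z = jωL = j·6.283e+04·0.00467 = 0 + j293.4 Ω
Step 3 — Series combination: Z_total = R + L = 22.8 + j293.4 Ω = 294.3∠85.6° Ω.
Step 4 — Source phasor: V = 102∠62.2° V = 47.57 + j90.23 V.
Step 5 — Current: I = V / Z = 0.3182 - j0.1374 A = 0.3466∠-23.4° A.
Step 6 — Complex power: S = V·I* = 2.739 + j35.24 VA.
Step 7 — Real power: P = Re(S) = 2.739 W.
Step 8 — Reactive power: Q = Im(S) = 35.24 VAR.
Step 9 — Apparent power: |S| = 35.35 VA.
Step 10 — Power factor: PF = P/|S| = 0.07747 (lagging).

(a) P = 2.739 W  (b) Q = 35.24 VAR  (c) S = 35.35 VA  (d) PF = 0.07747 (lagging)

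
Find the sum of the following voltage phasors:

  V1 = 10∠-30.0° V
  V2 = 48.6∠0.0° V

Step 1 — Convert each phasor to rectangular form:
  V1 = 10·(cos(-30.0°) + j·sin(-30.0°)) = 8.66 - j5 V
  V2 = 48.6·(cos(0.0°) + j·sin(0.0°)) = 48.6 V
Step 2 — Sum components: V_total = 57.26 - j5 V.
Step 3 — Convert to polar: |V_total| = 57.48 V, ∠V_total = -5.0°.

V_total = 57.48∠-5.0° V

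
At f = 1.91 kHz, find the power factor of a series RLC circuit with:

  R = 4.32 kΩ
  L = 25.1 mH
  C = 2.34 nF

Step 1 — Angular frequency: ω = 2π·f = 2π·1910 = 1.2e+04 rad/s.
Step 2 — Component impedances:
  R: Z = R = 4320 Ω
  L: Z = jωL = j·1.2e+04·0.0251 = 0 + j301.2 Ω
  C: Z = 1/(jωC) = -j/(ω·C) = 0 - j3.561e+04 Ω
Step 3 — Series combination: Z_total = R + L + C = 4320 - j3.531e+04 Ω = 3.557e+04∠-83.0° Ω.
Step 4 — Power factor: PF = cos(φ) = Re(Z)/|Z| = 4320/35572 = 0.1214.
Step 5 — Type: Im(Z) = -3.531e+04 ⇒ leading (phase φ = -83.0°).

PF = 0.1214 (leading, φ = -83.0°)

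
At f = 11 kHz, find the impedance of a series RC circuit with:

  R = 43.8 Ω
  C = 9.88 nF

Step 1 — Angular frequency: ω = 2π·f = 2π·1.1e+04 = 6.912e+04 rad/s.
Step 2 — Component impedances:
  R: Z = R = 43.8 Ω
  C: Z = 1/(jωC) = -j/(ω·C) = 0 - j1464 Ω
Step 3 — Series combination: Z_total = R + C = 43.8 - j1464 Ω = 1465∠-88.3° Ω.

Z = 43.8 - j1464 Ω = 1465∠-88.3° Ω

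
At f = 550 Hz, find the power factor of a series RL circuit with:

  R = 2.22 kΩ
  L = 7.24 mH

Step 1 — Angular frequency: ω = 2π·f = 2π·550 = 3456 rad/s.
Step 2 — Component impedances:
  R: Z = R = 2220 Ω
  L: Z = jωL = j·3456·0.00724 = 0 + j25.02 Ω
Step 3 — Series combination: Z_total = R + L = 2220 + j25.02 Ω = 2220∠0.6° Ω.
Step 4 — Power factor: PF = cos(φ) = Re(Z)/|Z| = 2220/2220.14 = 0.9999.
Step 5 — Type: Im(Z) = 25.02 ⇒ lagging (phase φ = 0.6°).

PF = 0.9999 (lagging, φ = 0.6°)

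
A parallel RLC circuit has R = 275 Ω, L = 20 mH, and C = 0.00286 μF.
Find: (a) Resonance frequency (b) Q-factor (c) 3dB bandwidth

Step 1 — Resonance: ω₀ = 1/√(LC) = 1/√(0.02·2.86e-09) = 1.322e+05 rad/s.
Step 2 — f₀ = ω₀/(2π) = 2.104e+04 Hz.
Step 3 — Parallel Q: Q = R/(ω₀L) = 275/(1.322e+05·0.02) = 0.104.
Step 4 — Bandwidth: Δω = ω₀/Q = 1.271e+06 rad/s; BW = Δω/(2π) = 2.024e+05 Hz.

(a) f₀ = 2.104e+04 Hz  (b) Q = 0.104  (c) BW = 2.024e+05 Hz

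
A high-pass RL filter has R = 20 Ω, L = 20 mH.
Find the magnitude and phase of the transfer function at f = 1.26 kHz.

Step 1 — Angular frequency: ω = 2π·1260 = 7917 rad/s.
Step 2 — Transfer function: H(jω) = jωL/(R + jωL).
Step 3 — Numerator jωL = j·158.3; denominator R + jωL = 20 + j158.3.
Step 4 — H = 0.9843 + j0.1243.
Step 5 — Magnitude: |H| = 0.9921 (-0.1 dB); phase: φ = 7.2°.

|H| = 0.9921 (-0.1 dB), φ = 7.2°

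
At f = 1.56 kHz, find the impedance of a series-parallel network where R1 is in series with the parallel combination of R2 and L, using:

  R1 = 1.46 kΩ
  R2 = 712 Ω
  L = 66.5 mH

Step 1 — Angular frequency: ω = 2π·f = 2π·1560 = 9802 rad/s.
Step 2 — Component impedances:
  R1: Z = R = 1460 Ω
  R2: Z = R = 712 Ω
  L: Z = jωL = j·9802·0.0665 = 0 + j651.8 Ω
Step 3 — Parallel branch: R2 || L = 1/(1/R2 + 1/L) = 324.6 + j354.6 Ω.
Step 4 — Series with R1: Z_total = R1 + (R2 || L) = 1785 + j354.6 Ω = 1820∠11.2° Ω.

Z = 1785 + j354.6 Ω = 1820∠11.2° Ω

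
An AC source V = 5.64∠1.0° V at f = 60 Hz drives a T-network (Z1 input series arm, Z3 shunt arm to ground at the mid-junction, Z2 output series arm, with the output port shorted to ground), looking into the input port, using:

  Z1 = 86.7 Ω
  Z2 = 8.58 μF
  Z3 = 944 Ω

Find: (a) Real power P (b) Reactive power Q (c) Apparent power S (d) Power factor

Step 1 — Angular frequency: ω = 2π·f = 2π·60 = 377 rad/s.
Step 2 — Component impedances:
  Z1: Z = R = 86.7 Ω
  Z2: Z = 1/(jωC) = -j/(ω·C) = 0 - j309.2 Ω
  Z3: Z = R = 944 Ω
Step 3 — With the output port shorted to ground, the output series arm Z2 runs from the junction to ground; the shunt arm Z3 also runs from the junction to ground. They appear in parallel: Z3 || Z2 = 91.44 - j279.2 Ω.
Step 4 — Series with input arm Z1: Z_in = Z1 + (Z3 || Z2) = 178.1 - j279.2 Ω = 331.2∠-57.5° Ω.
Step 5 — Source phasor: V = 5.64∠1.0° V = 5.639 + j0.09843 V.
Step 6 — Current: I = V / Z = 0.008907 + j0.01451 A = 0.01703∠58.5° A.
Step 7 — Complex power: S = V·I* = 0.05166 - j0.08097 VA.
Step 8 — Real power: P = Re(S) = 0.05166 W.
Step 9 — Reactive power: Q = Im(S) = -0.08097 VAR.
Step 10 — Apparent power: |S| = 0.09604 VA.
Step 11 — Power factor: PF = P/|S| = 0.5379 (leading).

(a) P = 0.05166 W  (b) Q = -0.08097 VAR  (c) S = 0.09604 VA  (d) PF = 0.5379 (leading)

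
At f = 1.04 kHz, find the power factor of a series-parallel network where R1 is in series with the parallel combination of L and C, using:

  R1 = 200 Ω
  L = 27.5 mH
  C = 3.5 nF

Step 1 — Angular frequency: ω = 2π·f = 2π·1040 = 6535 rad/s.
Step 2 — Component impedances:
  R1: Z = R = 200 Ω
  L: Z = jωL = j·6535·0.0275 = 0 + j179.7 Ω
  C: Z = 1/(jωC) = -j/(ω·C) = 0 - j4.372e+04 Ω
Step 3 — Parallel branch: L || C = 1/(1/L + 1/C) = 0 + j180.4 Ω.
Step 4 — Series with R1: Z_total = R1 + (L || C) = 200 + j180.4 Ω = 269.4∠42.1° Ω.
Step 5 — Power factor: PF = cos(φ) = Re(Z)/|Z| = 200/269.37 = 0.7425.
Step 6 — Type: Im(Z) = 180.4 ⇒ lagging (phase φ = 42.1°).

PF = 0.7425 (lagging, φ = 42.1°)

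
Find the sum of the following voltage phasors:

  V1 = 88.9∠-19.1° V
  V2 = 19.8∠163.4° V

Step 1 — Convert each phasor to rectangular form:
  V1 = 88.9·(cos(-19.1°) + j·sin(-19.1°)) = 84.01 - j29.09 V
  V2 = 19.8·(cos(163.4°) + j·sin(163.4°)) = -18.97 + j5.657 V
Step 2 — Sum components: V_total = 65.03 - j23.43 V.
Step 3 — Convert to polar: |V_total| = 69.12 V, ∠V_total = -19.8°.

V_total = 69.12∠-19.8° V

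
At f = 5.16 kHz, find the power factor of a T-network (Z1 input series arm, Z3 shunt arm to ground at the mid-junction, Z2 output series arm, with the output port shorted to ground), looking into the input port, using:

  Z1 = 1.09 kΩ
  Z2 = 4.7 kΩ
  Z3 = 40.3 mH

Step 1 — Angular frequency: ω = 2π·f = 2π·5160 = 3.242e+04 rad/s.
Step 2 — Component impedances:
  Z1: Z = R = 1090 Ω
  Z2: Z = R = 4700 Ω
  Z3: Z = jωL = j·3.242e+04·0.0403 = 0 + j1307 Ω
Step 3 — With the output port shorted to ground, the output series arm Z2 runs from the junction to ground; the shunt arm Z3 also runs from the junction to ground. They appear in parallel: Z3 || Z2 = 337.2 + j1213 Ω.
Step 4 — Series with input arm Z1: Z_in = Z1 + (Z3 || Z2) = 1427 + j1213 Ω = 1873∠40.4° Ω.
Step 5 — Power factor: PF = cos(φ) = Re(Z)/|Z| = 1427.2/1872.9 = 0.762.
Step 6 — Type: Im(Z) = 1213 ⇒ lagging (phase φ = 40.4°).

PF = 0.762 (lagging, φ = 40.4°)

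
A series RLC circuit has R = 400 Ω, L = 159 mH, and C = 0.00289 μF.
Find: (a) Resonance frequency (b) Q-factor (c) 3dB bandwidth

Step 1 — Resonance condition Im(Z)=0 gives ω₀ = 1/√(LC).
Step 2 — ω₀ = 1/√(0.159·2.89e-09) = 4.665e+04 rad/s.
Step 3 — f₀ = ω₀/(2π) = 7425 Hz.
Step 4 — Series Q: Q = ω₀L/R = 4.665e+04·0.159/400 = 18.54.
Step 5 — 3dB bandwidth: Δω = ω₀/Q = 2516 rad/s; BW = Δω/(2π) = 400.4 Hz.

(a) f₀ = 7425 Hz  (b) Q = 18.54  (c) BW = 400.4 Hz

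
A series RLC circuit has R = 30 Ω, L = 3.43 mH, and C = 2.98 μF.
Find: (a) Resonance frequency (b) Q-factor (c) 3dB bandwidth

Step 1 — Resonance: ω₀ = 1/√(LC) = 1/√(0.00343·2.98e-06) = 9891 rad/s.
Step 2 — f₀ = ω₀/(2π) = 1574 Hz.
Step 3 — Series Q: Q = ω₀L/R = 9891·0.00343/30 = 1.131.
Step 4 — Bandwidth: Δω = ω₀/Q = 8746 rad/s; BW = Δω/(2π) = 1392 Hz.

(a) f₀ = 1574 Hz  (b) Q = 1.131  (c) BW = 1392 Hz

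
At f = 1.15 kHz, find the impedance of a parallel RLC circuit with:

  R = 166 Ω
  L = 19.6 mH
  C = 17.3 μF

Step 1 — Angular frequency: ω = 2π·f = 2π·1150 = 7226 rad/s.
Step 2 — Component impedances:
  R: Z = R = 166 Ω
  L: Z = jωL = j·7226·0.0196 = 0 + j141.6 Ω
  C: Z = 1/(jωC) = -j/(ω·C) = 0 - j8 Ω
Step 3 — Parallel combination: 1/Z_total = 1/R + 1/L + 1/C; Z_total = 0.4319 - j8.457 Ω = 8.468∠-87.1° Ω.

Z = 0.4319 - j8.457 Ω = 8.468∠-87.1° Ω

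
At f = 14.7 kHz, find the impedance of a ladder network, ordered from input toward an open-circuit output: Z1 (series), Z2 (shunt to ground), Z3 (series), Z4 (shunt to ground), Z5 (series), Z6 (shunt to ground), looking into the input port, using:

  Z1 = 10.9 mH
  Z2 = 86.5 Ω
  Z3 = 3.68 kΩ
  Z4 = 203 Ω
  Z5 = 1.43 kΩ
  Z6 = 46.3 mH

Step 1 — Angular frequency: ω = 2π·f = 2π·1.47e+04 = 9.236e+04 rad/s.
Step 2 — Component impedances:
  Z1: Z = jωL = j·9.236e+04·0.0109 = 0 + j1007 Ω
  Z2: Z = R = 86.5 Ω
  Z3: Z = R = 3680 Ω
  Z4: Z = R = 203 Ω
  Z5: Z = R = 1430 Ω
  Z6: Z = jωL = j·9.236e+04·0.0463 = 0 + j4276 Ω
Step 3 — Ladder network (open output): work backward from the far end, alternating series and parallel combinations. Z_in = 84.61 + j1007 Ω = 1010∠85.2° Ω.

Z = 84.61 + j1007 Ω = 1010∠85.2° Ω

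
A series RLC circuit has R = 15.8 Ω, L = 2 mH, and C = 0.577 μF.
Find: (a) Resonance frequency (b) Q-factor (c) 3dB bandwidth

Step 1 — Resonance: ω₀ = 1/√(LC) = 1/√(0.002·5.77e-07) = 2.944e+04 rad/s.
Step 2 — f₀ = ω₀/(2π) = 4685 Hz.
Step 3 — Series Q: Q = ω₀L/R = 2.944e+04·0.002/15.8 = 3.726.
Step 4 — Bandwidth: Δω = ω₀/Q = 7900 rad/s; BW = Δω/(2π) = 1257 Hz.

(a) f₀ = 4685 Hz  (b) Q = 3.726  (c) BW = 1257 Hz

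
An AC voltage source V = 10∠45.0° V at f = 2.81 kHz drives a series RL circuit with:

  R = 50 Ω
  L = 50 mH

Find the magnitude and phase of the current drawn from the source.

Step 1 — Angular frequency: ω = 2π·f = 2π·2810 = 1.766e+04 rad/s.
Step 2 — Component impedances:
  R: Z = R = 50 Ω
  L: Z = jωL = j·1.766e+04·0.05 = 0 + j882.8 Ω
Step 3 — Series combination: Z_total = R + L = 50 + j882.8 Ω = 884.2∠86.8° Ω.
Step 4 — Source phasor: V = 10∠45.0° V = 7.071 + j7.071 V.
Step 5 — Ohm's law: I = V / Z_total = (7.071 + j7.071) / (50 + j882.8) = 0.008437 - j0.007532 A.
Step 6 — Convert to polar: |I| = 0.01131 A, ∠I = -41.8°.

I = 0.01131∠-41.8° A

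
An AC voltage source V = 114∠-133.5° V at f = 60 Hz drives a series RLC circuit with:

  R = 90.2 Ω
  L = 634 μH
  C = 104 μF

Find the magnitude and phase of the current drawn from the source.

Step 1 — Angular frequency: ω = 2π·f = 2π·60 = 377 rad/s.
Step 2 — Component impedances:
  R: Z = R = 90.2 Ω
  L: Z = jωL = j·377·0.000634 = 0 + j0.239 Ω
  C: Z = 1/(jωC) = -j/(ω·C) = 0 - j25.51 Ω
Step 3 — Series combination: Z_total = R + L + C = 90.2 - j25.27 Ω = 93.67∠-15.6° Ω.
Step 4 — Source phasor: V = 114∠-133.5° V = -78.47 - j82.69 V.
Step 5 — Ohm's law: I = V / Z_total = (-78.47 - j82.69) / (90.2 - j25.27) = -0.5686 - j1.076 A.
Step 6 — Convert to polar: |I| = 1.217 A, ∠I = -117.9°.

I = 1.217∠-117.9° A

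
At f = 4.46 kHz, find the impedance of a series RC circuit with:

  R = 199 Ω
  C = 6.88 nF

Step 1 — Angular frequency: ω = 2π·f = 2π·4460 = 2.802e+04 rad/s.
Step 2 — Component impedances:
  R: Z = R = 199 Ω
  C: Z = 1/(jωC) = -j/(ω·C) = 0 - j5187 Ω
Step 3 — Series combination: Z_total = R + C = 199 - j5187 Ω = 5191∠-87.8° Ω.

Z = 199 - j5187 Ω = 5191∠-87.8° Ω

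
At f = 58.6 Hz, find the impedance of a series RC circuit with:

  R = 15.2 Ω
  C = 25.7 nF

Step 1 — Angular frequency: ω = 2π·f = 2π·58.6 = 368.2 rad/s.
Step 2 — Component impedances:
  R: Z = R = 15.2 Ω
  C: Z = 1/(jωC) = -j/(ω·C) = 0 - j1.057e+05 Ω
Step 3 — Series combination: Z_total = R + C = 15.2 - j1.057e+05 Ω = 1.057e+05∠-90.0° Ω.

Z = 15.2 - j1.057e+05 Ω = 1.057e+05∠-90.0° Ω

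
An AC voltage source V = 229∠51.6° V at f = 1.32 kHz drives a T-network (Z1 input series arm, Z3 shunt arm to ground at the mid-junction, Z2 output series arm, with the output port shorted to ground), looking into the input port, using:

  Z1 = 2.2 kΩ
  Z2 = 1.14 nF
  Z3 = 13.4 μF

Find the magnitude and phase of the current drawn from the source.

Step 1 — Angular frequency: ω = 2π·f = 2π·1320 = 8294 rad/s.
Step 2 — Component impedances:
  Z1: Z = R = 2200 Ω
  Z2: Z = 1/(jωC) = -j/(ω·C) = 0 - j1.058e+05 Ω
  Z3: Z = 1/(jωC) = -j/(ω·C) = 0 - j8.998 Ω
Step 3 — With the output port shorted to ground, the output series arm Z2 runs from the junction to ground; the shunt arm Z3 also runs from the junction to ground. They appear in parallel: Z3 || Z2 = 0 - j8.997 Ω.
Step 4 — Series with input arm Z1: Z_in = Z1 + (Z3 || Z2) = 2200 - j8.997 Ω = 2200∠-0.2° Ω.
Step 5 — Source phasor: V = 229∠51.6° V = 142.2 + j179.5 V.
Step 6 — Ohm's law: I = V / Z_total = (142.2 + j179.5) / (2200 - j8.997) = 0.06432 + j0.08184 A.
Step 7 — Convert to polar: |I| = 0.1041 A, ∠I = 51.8°.

I = 0.1041∠51.8° A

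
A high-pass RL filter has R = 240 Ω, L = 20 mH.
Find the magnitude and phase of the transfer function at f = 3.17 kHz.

Step 1 — Angular frequency: ω = 2π·3170 = 1.992e+04 rad/s.
Step 2 — Transfer function: H(jω) = jωL/(R + jωL).
Step 3 — Numerator jωL = j·398.4; denominator R + jωL = 240 + j398.4.
Step 4 — H = 0.7337 + j0.442.
Step 5 — Magnitude: |H| = 0.8566 (-1.3 dB); phase: φ = 31.1°.

|H| = 0.8566 (-1.3 dB), φ = 31.1°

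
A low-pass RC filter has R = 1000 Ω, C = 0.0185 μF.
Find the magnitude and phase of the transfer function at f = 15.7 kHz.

Step 1 — Angular frequency: ω = 2π·1.57e+04 = 9.865e+04 rad/s.
Step 2 — Transfer function: H(jω) = 1/(1 + jωRC).
Step 3 — Denominator: 1 + jωRC = 1 + j·9.865e+04·1000·1.85e-08 = 1 + j1.825.
Step 4 — H = 0.2309 - j0.4214.
Step 5 — Magnitude: |H| = 0.4805 (-6.4 dB); phase: φ = -61.3°.

|H| = 0.4805 (-6.4 dB), φ = -61.3°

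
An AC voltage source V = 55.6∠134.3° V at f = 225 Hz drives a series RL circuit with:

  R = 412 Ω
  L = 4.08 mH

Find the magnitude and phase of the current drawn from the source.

Step 1 — Angular frequency: ω = 2π·f = 2π·225 = 1414 rad/s.
Step 2 — Component impedances:
  R: Z = R = 412 Ω
  L: Z = jωL = j·1414·0.00408 = 0 + j5.768 Ω
Step 3 — Series combination: Z_total = R + L = 412 + j5.768 Ω = 412∠0.8° Ω.
Step 4 — Source phasor: V = 55.6∠134.3° V = -38.83 + j39.79 V.
Step 5 — Ohm's law: I = V / Z_total = (-38.83 + j39.79) / (412 + j5.768) = -0.09288 + j0.09788 A.
Step 6 — Convert to polar: |I| = 0.1349 A, ∠I = 133.5°.

I = 0.1349∠133.5° A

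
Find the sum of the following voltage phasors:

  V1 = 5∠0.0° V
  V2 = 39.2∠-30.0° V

Step 1 — Convert each phasor to rectangular form:
  V1 = 5·(cos(0.0°) + j·sin(0.0°)) = 5 V
  V2 = 39.2·(cos(-30.0°) + j·sin(-30.0°)) = 33.95 - j19.6 V
Step 2 — Sum components: V_total = 38.95 - j19.6 V.
Step 3 — Convert to polar: |V_total| = 43.6 V, ∠V_total = -26.7°.

V_total = 43.6∠-26.7° V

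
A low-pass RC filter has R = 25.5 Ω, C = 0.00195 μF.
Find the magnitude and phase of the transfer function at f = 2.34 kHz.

Step 1 — Angular frequency: ω = 2π·2340 = 1.47e+04 rad/s.
Step 2 — Transfer function: H(jω) = 1/(1 + jωRC).
Step 3 — Denominator: 1 + jωRC = 1 + j·1.47e+04·25.5·1.95e-09 = 1 + j0.0007311.
Step 4 — H = 1 - j0.0007311.
Step 5 — Magnitude: |H| = 1 (-0.0 dB); phase: φ = -0.0°.

|H| = 1 (-0.0 dB), φ = -0.0°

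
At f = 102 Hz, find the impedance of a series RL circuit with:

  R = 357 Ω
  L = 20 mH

Step 1 — Angular frequency: ω = 2π·f = 2π·102 = 640.9 rad/s.
Step 2 — Component impedances:
  R: Z = R = 357 Ω
  L: Z = jωL = j·640.9·0.02 = 0 + j12.82 Ω
Step 3 — Series combination: Z_total = R + L = 357 + j12.82 Ω = 357.2∠2.1° Ω.

Z = 357 + j12.82 Ω = 357.2∠2.1° Ω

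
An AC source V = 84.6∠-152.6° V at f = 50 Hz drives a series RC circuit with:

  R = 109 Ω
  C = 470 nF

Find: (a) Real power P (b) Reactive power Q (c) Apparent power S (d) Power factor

Step 1 — Angular frequency: ω = 2π·f = 2π·50 = 314.2 rad/s.
Step 2 — Component impedances:
  R: Z = R = 109 Ω
  C: Z = 1/(jωC) = -j/(ω·C) = 0 - j6773 Ω
Step 3 — Series combination: Z_total = R + C = 109 - j6773 Ω = 6773∠-89.1° Ω.
Step 4 — Source phasor: V = 84.6∠-152.6° V = -75.11 - j38.93 V.
Step 5 — Current: I = V / Z = 0.005569 - j0.01118 A = 0.01249∠-63.5° A.
Step 6 — Complex power: S = V·I* = 0.017 - j1.057 VA.
Step 7 — Real power: P = Re(S) = 0.017 W.
Step 8 — Reactive power: Q = Im(S) = -1.057 VAR.
Step 9 — Apparent power: |S| = 1.057 VA.
Step 10 — Power factor: PF = P/|S| = 0.01609 (leading).

(a) P = 0.017 W  (b) Q = -1.057 VAR  (c) S = 1.057 VA  (d) PF = 0.01609 (leading)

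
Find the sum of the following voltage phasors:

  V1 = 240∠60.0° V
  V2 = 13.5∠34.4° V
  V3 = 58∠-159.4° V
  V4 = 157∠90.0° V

Step 1 — Convert each phasor to rectangular form:
  V1 = 240·(cos(60.0°) + j·sin(60.0°)) = 120 + j207.8 V
  V2 = 13.5·(cos(34.4°) + j·sin(34.4°)) = 11.14 + j7.627 V
  V3 = 58·(cos(-159.4°) + j·sin(-159.4°)) = -54.29 - j20.41 V
  V4 = 157·(cos(90.0°) + j·sin(90.0°)) = 0 + j157 V
Step 2 — Sum components: V_total = 76.85 + j352.1 V.
Step 3 — Convert to polar: |V_total| = 360.4 V, ∠V_total = 77.7°.

V_total = 360.4∠77.7° V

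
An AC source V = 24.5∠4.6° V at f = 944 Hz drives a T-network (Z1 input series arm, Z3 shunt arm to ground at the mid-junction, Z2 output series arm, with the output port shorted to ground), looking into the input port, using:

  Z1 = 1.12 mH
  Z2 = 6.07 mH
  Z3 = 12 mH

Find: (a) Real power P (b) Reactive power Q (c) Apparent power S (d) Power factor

Step 1 — Angular frequency: ω = 2π·f = 2π·944 = 5931 rad/s.
Step 2 — Component impedances:
  Z1: Z = jωL = j·5931·0.00112 = 0 + j6.643 Ω
  Z2: Z = jωL = j·5931·0.00607 = 0 + j36 Ω
  Z3: Z = jωL = j·5931·0.012 = 0 + j71.18 Ω
Step 3 — With the output port shorted to ground, the output series arm Z2 runs from the junction to ground; the shunt arm Z3 also runs from the junction to ground. They appear in parallel: Z3 || Z2 = 0 + j23.91 Ω.
Step 4 — Series with input arm Z1: Z_in = Z1 + (Z3 || Z2) = 0 + j30.55 Ω = 30.55∠90.0° Ω.
Step 5 — Source phasor: V = 24.5∠4.6° V = 24.42 + j1.965 V.
Step 6 — Current: I = V / Z = 0.06431 - j0.7993 A = 0.8019∠-85.4° A.
Step 7 — Complex power: S = V·I* = 0 + j19.65 VA.
Step 8 — Real power: P = Re(S) = 0 W.
Step 9 — Reactive power: Q = Im(S) = 19.65 VAR.
Step 10 — Apparent power: |S| = 19.65 VA.
Step 11 — Power factor: PF = P/|S| = 0 (lagging).

(a) P = 0 W  (b) Q = 19.65 VAR  (c) S = 19.65 VA  (d) PF = 0 (lagging)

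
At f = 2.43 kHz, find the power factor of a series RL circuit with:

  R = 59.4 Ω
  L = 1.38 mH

Step 1 — Angular frequency: ω = 2π·f = 2π·2430 = 1.527e+04 rad/s.
Step 2 — Component impedances:
  R: Z = R = 59.4 Ω
  L: Z = jωL = j·1.527e+04·0.00138 = 0 + j21.07 Ω
Step 3 — Series combination: Z_total = R + L = 59.4 + j21.07 Ω = 63.03∠19.5° Ω.
Step 4 — Power factor: PF = cos(φ) = Re(Z)/|Z| = 59.4/63.026 = 0.9425.
Step 5 — Type: Im(Z) = 21.07 ⇒ lagging (phase φ = 19.5°).

PF = 0.9425 (lagging, φ = 19.5°)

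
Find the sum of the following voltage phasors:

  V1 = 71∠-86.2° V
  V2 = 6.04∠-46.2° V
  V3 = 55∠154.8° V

Step 1 — Convert each phasor to rectangular form:
  V1 = 71·(cos(-86.2°) + j·sin(-86.2°)) = 4.705 - j70.84 V
  V2 = 6.04·(cos(-46.2°) + j·sin(-46.2°)) = 4.181 - j4.359 V
  V3 = 55·(cos(154.8°) + j·sin(154.8°)) = -49.77 + j23.42 V
Step 2 — Sum components: V_total = -40.88 - j51.79 V.
Step 3 — Convert to polar: |V_total| = 65.98 V, ∠V_total = -128.3°.

V_total = 65.98∠-128.3° V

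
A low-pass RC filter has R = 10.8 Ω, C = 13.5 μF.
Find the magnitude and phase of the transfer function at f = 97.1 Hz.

Step 1 — Angular frequency: ω = 2π·97.1 = 610.1 rad/s.
Step 2 — Transfer function: H(jω) = 1/(1 + jωRC).
Step 3 — Denominator: 1 + jωRC = 1 + j·610.1·10.8·1.35e-05 = 1 + j0.08895.
Step 4 — H = 0.9921 - j0.08825.
Step 5 — Magnitude: |H| = 0.9961 (-0.0 dB); phase: φ = -5.1°.

|H| = 0.9961 (-0.0 dB), φ = -5.1°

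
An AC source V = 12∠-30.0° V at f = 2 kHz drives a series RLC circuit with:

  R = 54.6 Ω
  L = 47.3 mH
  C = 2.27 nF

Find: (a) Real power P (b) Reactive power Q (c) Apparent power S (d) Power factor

Step 1 — Angular frequency: ω = 2π·f = 2π·2000 = 1.257e+04 rad/s.
Step 2 — Component impedances:
  R: Z = R = 54.6 Ω
  L: Z = jωL = j·1.257e+04·0.0473 = 0 + j594.4 Ω
  C: Z = 1/(jωC) = -j/(ω·C) = 0 - j3.506e+04 Ω
Step 3 — Series combination: Z_total = R + L + C = 54.6 - j3.446e+04 Ω = 3.446e+04∠-89.9° Ω.
Step 4 — Source phasor: V = 12∠-30.0° V = 10.39 - j6 V.
Step 5 — Current: I = V / Z = 0.0001746 + j0.0003013 A = 0.0003482∠59.9° A.
Step 6 — Complex power: S = V·I* = 6.62e-06 - j0.004179 VA.
Step 7 — Real power: P = Re(S) = 6.62e-06 W.
Step 8 — Reactive power: Q = Im(S) = -0.004179 VAR.
Step 9 — Apparent power: |S| = 0.004179 VA.
Step 10 — Power factor: PF = P/|S| = 0.001584 (leading).

(a) P = 6.62e-06 W  (b) Q = -0.004179 VAR  (c) S = 0.004179 VA  (d) PF = 0.001584 (leading)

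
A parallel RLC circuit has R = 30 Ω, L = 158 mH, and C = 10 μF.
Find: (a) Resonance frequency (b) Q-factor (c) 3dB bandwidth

Step 1 — Resonance: ω₀ = 1/√(LC) = 1/√(0.158·1e-05) = 795.6 rad/s.
Step 2 — f₀ = ω₀/(2π) = 126.6 Hz.
Step 3 — Parallel Q: Q = R/(ω₀L) = 30/(795.6·0.158) = 0.2387.
Step 4 — Bandwidth: Δω = ω₀/Q = 3333 rad/s; BW = Δω/(2π) = 530.5 Hz.

(a) f₀ = 126.6 Hz  (b) Q = 0.2387  (c) BW = 530.5 Hz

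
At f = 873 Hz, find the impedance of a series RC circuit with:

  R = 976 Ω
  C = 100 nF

Step 1 — Angular frequency: ω = 2π·f = 2π·873 = 5485 rad/s.
Step 2 — Component impedances:
  R: Z = R = 976 Ω
  C: Z = 1/(jωC) = -j/(ω·C) = 0 - j1823 Ω
Step 3 — Series combination: Z_total = R + C = 976 - j1823 Ω = 2068∠-61.8° Ω.

Z = 976 - j1823 Ω = 2068∠-61.8° Ω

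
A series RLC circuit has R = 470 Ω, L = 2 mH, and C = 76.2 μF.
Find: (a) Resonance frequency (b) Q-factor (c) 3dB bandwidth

Step 1 — Resonance: ω₀ = 1/√(LC) = 1/√(0.002·7.62e-05) = 2562 rad/s.
Step 2 — f₀ = ω₀/(2π) = 407.7 Hz.
Step 3 — Series Q: Q = ω₀L/R = 2562·0.002/470 = 0.0109.
Step 4 — Bandwidth: Δω = ω₀/Q = 2.35e+05 rad/s; BW = Δω/(2π) = 3.74e+04 Hz.

(a) f₀ = 407.7 Hz  (b) Q = 0.0109  (c) BW = 3.74e+04 Hz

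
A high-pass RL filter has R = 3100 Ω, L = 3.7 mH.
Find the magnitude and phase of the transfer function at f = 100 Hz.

Step 1 — Angular frequency: ω = 2π·100 = 628.3 rad/s.
Step 2 — Transfer function: H(jω) = jωL/(R + jωL).
Step 3 — Numerator jωL = j·2.325; denominator R + jωL = 3100 + j2.325.
Step 4 — H = 5.624e-07 + j0.0007499.
Step 5 — Magnitude: |H| = 0.0007499 (-62.5 dB); phase: φ = 90.0°.

|H| = 0.0007499 (-62.5 dB), φ = 90.0°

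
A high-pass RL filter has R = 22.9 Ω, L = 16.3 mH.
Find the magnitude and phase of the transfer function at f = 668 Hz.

Step 1 — Angular frequency: ω = 2π·668 = 4197 rad/s.
Step 2 — Transfer function: H(jω) = jωL/(R + jωL).
Step 3 — Numerator jωL = j·68.41; denominator R + jωL = 22.9 + j68.41.
Step 4 — H = 0.8992 + j0.301.
Step 5 — Magnitude: |H| = 0.9483 (-0.5 dB); phase: φ = 18.5°.

|H| = 0.9483 (-0.5 dB), φ = 18.5°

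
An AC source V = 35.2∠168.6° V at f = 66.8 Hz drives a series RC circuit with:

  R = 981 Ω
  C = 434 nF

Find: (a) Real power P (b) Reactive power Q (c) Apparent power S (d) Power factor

Step 1 — Angular frequency: ω = 2π·f = 2π·66.8 = 419.7 rad/s.
Step 2 — Component impedances:
  R: Z = R = 981 Ω
  C: Z = 1/(jωC) = -j/(ω·C) = 0 - j5490 Ω
Step 3 — Series combination: Z_total = R + C = 981 - j5490 Ω = 5577∠-79.9° Ω.
Step 4 — Source phasor: V = 35.2∠168.6° V = -34.51 + j6.958 V.
Step 5 — Current: I = V / Z = -0.002317 - j0.005871 A = 0.006312∠-111.5° A.
Step 6 — Complex power: S = V·I* = 0.03908 - j0.2187 VA.
Step 7 — Real power: P = Re(S) = 0.03908 W.
Step 8 — Reactive power: Q = Im(S) = -0.2187 VAR.
Step 9 — Apparent power: |S| = 0.2222 VA.
Step 10 — Power factor: PF = P/|S| = 0.1759 (leading).

(a) P = 0.03908 W  (b) Q = -0.2187 VAR  (c) S = 0.2222 VA  (d) PF = 0.1759 (leading)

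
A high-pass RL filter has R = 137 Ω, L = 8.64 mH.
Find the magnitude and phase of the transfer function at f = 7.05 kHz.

Step 1 — Angular frequency: ω = 2π·7050 = 4.43e+04 rad/s.
Step 2 — Transfer function: H(jω) = jωL/(R + jωL).
Step 3 — Numerator jωL = j·382.7; denominator R + jωL = 137 + j382.7.
Step 4 — H = 0.8864 + j0.3173.
Step 5 — Magnitude: |H| = 0.9415 (-0.5 dB); phase: φ = 19.7°.

|H| = 0.9415 (-0.5 dB), φ = 19.7°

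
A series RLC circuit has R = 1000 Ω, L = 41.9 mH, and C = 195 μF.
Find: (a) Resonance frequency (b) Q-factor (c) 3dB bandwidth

Step 1 — Resonance: ω₀ = 1/√(LC) = 1/√(0.0419·0.000195) = 349.8 rad/s.
Step 2 — f₀ = ω₀/(2π) = 55.68 Hz.
Step 3 — Series Q: Q = ω₀L/R = 349.8·0.0419/1000 = 0.01466.
Step 4 — Bandwidth: Δω = ω₀/Q = 2.387e+04 rad/s; BW = Δω/(2π) = 3798 Hz.

(a) f₀ = 55.68 Hz  (b) Q = 0.01466  (c) BW = 3798 Hz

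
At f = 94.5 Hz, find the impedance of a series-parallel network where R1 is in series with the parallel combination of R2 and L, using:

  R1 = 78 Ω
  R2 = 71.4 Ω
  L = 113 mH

Step 1 — Angular frequency: ω = 2π·f = 2π·94.5 = 593.8 rad/s.
Step 2 — Component impedances:
  R1: Z = R = 78 Ω
  R2: Z = R = 71.4 Ω
  L: Z = jωL = j·593.8·0.113 = 0 + j67.09 Ω
Step 3 — Parallel branch: R2 || L = 1/(1/R2 + 1/L) = 33.48 + j35.63 Ω.
Step 4 — Series with R1: Z_total = R1 + (R2 || L) = 111.5 + j35.63 Ω = 117∠17.7° Ω.

Z = 111.5 + j35.63 Ω = 117∠17.7° Ω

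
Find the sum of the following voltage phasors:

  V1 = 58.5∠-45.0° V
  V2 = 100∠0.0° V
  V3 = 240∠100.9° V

Step 1 — Convert each phasor to rectangular form:
  V1 = 58.5·(cos(-45.0°) + j·sin(-45.0°)) = 41.37 - j41.37 V
  V2 = 100·(cos(0.0°) + j·sin(0.0°)) = 100 V
  V3 = 240·(cos(100.9°) + j·sin(100.9°)) = -45.38 + j235.7 V
Step 2 — Sum components: V_total = 95.98 + j194.3 V.
Step 3 — Convert to polar: |V_total| = 216.7 V, ∠V_total = 63.7°.

V_total = 216.7∠63.7° V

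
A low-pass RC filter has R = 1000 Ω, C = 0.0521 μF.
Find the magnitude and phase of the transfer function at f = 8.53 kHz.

Step 1 — Angular frequency: ω = 2π·8530 = 5.36e+04 rad/s.
Step 2 — Transfer function: H(jω) = 1/(1 + jωRC).
Step 3 — Denominator: 1 + jωRC = 1 + j·5.36e+04·1000·5.21e-08 = 1 + j2.792.
Step 4 — H = 0.1137 - j0.3174.
Step 5 — Magnitude: |H| = 0.3372 (-9.4 dB); phase: φ = -70.3°.

|H| = 0.3372 (-9.4 dB), φ = -70.3°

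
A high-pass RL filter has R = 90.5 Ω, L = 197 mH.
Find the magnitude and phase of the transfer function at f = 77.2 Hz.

Step 1 — Angular frequency: ω = 2π·77.2 = 485.1 rad/s.
Step 2 — Transfer function: H(jω) = jωL/(R + jωL).
Step 3 — Numerator jωL = j·95.56; denominator R + jωL = 90.5 + j95.56.
Step 4 — H = 0.5272 + j0.4993.
Step 5 — Magnitude: |H| = 0.7261 (-2.8 dB); phase: φ = 43.4°.

|H| = 0.7261 (-2.8 dB), φ = 43.4°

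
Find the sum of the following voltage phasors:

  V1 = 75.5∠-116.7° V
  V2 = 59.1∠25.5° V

Step 1 — Convert each phasor to rectangular form:
  V1 = 75.5·(cos(-116.7°) + j·sin(-116.7°)) = -33.92 - j67.45 V
  V2 = 59.1·(cos(25.5°) + j·sin(25.5°)) = 53.34 + j25.44 V
Step 2 — Sum components: V_total = 19.42 - j42.01 V.
Step 3 — Convert to polar: |V_total| = 46.28 V, ∠V_total = -65.2°.

V_total = 46.28∠-65.2° V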